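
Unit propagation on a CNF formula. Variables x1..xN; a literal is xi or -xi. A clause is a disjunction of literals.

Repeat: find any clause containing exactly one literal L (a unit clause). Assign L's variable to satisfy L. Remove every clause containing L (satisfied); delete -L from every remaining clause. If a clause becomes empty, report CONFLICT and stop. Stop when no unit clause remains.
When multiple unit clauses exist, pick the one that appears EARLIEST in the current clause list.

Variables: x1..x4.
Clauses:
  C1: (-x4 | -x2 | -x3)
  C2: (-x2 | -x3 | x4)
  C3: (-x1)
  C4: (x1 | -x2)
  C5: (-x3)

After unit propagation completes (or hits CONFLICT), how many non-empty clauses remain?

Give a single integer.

Answer: 0

Derivation:
unit clause [-1] forces x1=F; simplify:
  drop 1 from [1, -2] -> [-2]
  satisfied 1 clause(s); 4 remain; assigned so far: [1]
unit clause [-2] forces x2=F; simplify:
  satisfied 3 clause(s); 1 remain; assigned so far: [1, 2]
unit clause [-3] forces x3=F; simplify:
  satisfied 1 clause(s); 0 remain; assigned so far: [1, 2, 3]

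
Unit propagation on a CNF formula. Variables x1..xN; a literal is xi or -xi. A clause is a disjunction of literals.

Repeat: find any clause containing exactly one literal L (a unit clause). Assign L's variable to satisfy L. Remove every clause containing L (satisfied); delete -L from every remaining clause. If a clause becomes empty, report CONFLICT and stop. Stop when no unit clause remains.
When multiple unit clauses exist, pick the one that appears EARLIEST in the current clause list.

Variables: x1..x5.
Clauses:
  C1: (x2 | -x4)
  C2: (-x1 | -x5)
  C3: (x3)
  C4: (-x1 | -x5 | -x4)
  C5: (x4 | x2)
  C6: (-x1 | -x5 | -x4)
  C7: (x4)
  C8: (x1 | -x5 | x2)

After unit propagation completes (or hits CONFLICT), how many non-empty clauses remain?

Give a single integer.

Answer: 3

Derivation:
unit clause [3] forces x3=T; simplify:
  satisfied 1 clause(s); 7 remain; assigned so far: [3]
unit clause [4] forces x4=T; simplify:
  drop -4 from [2, -4] -> [2]
  drop -4 from [-1, -5, -4] -> [-1, -5]
  drop -4 from [-1, -5, -4] -> [-1, -5]
  satisfied 2 clause(s); 5 remain; assigned so far: [3, 4]
unit clause [2] forces x2=T; simplify:
  satisfied 2 clause(s); 3 remain; assigned so far: [2, 3, 4]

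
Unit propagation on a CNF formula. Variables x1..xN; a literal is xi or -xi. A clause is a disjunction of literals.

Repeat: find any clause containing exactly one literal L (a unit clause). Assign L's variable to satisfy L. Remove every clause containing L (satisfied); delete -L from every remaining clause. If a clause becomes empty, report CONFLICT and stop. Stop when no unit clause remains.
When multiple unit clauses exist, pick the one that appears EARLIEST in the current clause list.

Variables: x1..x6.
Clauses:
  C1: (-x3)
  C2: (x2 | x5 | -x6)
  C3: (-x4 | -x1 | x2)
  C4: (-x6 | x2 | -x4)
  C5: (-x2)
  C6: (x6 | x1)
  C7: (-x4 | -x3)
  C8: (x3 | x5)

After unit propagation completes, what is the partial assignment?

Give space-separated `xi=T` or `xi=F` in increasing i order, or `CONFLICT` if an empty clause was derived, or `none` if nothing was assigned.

Answer: x2=F x3=F x5=T

Derivation:
unit clause [-3] forces x3=F; simplify:
  drop 3 from [3, 5] -> [5]
  satisfied 2 clause(s); 6 remain; assigned so far: [3]
unit clause [-2] forces x2=F; simplify:
  drop 2 from [2, 5, -6] -> [5, -6]
  drop 2 from [-4, -1, 2] -> [-4, -1]
  drop 2 from [-6, 2, -4] -> [-6, -4]
  satisfied 1 clause(s); 5 remain; assigned so far: [2, 3]
unit clause [5] forces x5=T; simplify:
  satisfied 2 clause(s); 3 remain; assigned so far: [2, 3, 5]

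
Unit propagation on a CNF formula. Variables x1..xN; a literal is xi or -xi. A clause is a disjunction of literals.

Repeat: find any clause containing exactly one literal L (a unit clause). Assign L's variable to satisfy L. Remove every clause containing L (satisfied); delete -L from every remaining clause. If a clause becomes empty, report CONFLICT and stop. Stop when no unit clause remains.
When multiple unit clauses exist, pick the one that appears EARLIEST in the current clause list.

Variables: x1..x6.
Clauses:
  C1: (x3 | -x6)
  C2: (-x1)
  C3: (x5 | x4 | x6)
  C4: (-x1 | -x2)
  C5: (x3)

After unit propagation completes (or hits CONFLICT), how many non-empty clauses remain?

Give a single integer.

Answer: 1

Derivation:
unit clause [-1] forces x1=F; simplify:
  satisfied 2 clause(s); 3 remain; assigned so far: [1]
unit clause [3] forces x3=T; simplify:
  satisfied 2 clause(s); 1 remain; assigned so far: [1, 3]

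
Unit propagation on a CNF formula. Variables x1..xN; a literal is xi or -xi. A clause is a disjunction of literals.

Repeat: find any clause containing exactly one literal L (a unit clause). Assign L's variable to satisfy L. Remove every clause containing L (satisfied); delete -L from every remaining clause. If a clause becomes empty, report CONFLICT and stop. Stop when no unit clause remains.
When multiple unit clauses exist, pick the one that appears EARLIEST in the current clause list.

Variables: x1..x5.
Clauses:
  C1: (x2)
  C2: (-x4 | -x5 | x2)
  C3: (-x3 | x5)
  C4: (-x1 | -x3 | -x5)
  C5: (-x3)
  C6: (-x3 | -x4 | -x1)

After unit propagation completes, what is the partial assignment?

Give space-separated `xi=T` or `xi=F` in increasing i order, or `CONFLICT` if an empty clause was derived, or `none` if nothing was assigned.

unit clause [2] forces x2=T; simplify:
  satisfied 2 clause(s); 4 remain; assigned so far: [2]
unit clause [-3] forces x3=F; simplify:
  satisfied 4 clause(s); 0 remain; assigned so far: [2, 3]

Answer: x2=T x3=F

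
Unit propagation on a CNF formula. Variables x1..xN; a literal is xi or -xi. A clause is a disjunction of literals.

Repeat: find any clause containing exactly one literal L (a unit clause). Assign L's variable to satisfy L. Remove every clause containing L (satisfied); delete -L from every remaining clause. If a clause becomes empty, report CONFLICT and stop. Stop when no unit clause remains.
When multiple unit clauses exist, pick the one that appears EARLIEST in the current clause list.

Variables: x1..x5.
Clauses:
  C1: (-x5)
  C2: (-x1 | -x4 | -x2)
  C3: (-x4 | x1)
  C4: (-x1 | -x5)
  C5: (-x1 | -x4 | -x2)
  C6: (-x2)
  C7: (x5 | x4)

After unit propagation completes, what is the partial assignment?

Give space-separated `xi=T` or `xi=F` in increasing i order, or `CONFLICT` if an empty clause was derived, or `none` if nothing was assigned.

Answer: x1=T x2=F x4=T x5=F

Derivation:
unit clause [-5] forces x5=F; simplify:
  drop 5 from [5, 4] -> [4]
  satisfied 2 clause(s); 5 remain; assigned so far: [5]
unit clause [-2] forces x2=F; simplify:
  satisfied 3 clause(s); 2 remain; assigned so far: [2, 5]
unit clause [4] forces x4=T; simplify:
  drop -4 from [-4, 1] -> [1]
  satisfied 1 clause(s); 1 remain; assigned so far: [2, 4, 5]
unit clause [1] forces x1=T; simplify:
  satisfied 1 clause(s); 0 remain; assigned so far: [1, 2, 4, 5]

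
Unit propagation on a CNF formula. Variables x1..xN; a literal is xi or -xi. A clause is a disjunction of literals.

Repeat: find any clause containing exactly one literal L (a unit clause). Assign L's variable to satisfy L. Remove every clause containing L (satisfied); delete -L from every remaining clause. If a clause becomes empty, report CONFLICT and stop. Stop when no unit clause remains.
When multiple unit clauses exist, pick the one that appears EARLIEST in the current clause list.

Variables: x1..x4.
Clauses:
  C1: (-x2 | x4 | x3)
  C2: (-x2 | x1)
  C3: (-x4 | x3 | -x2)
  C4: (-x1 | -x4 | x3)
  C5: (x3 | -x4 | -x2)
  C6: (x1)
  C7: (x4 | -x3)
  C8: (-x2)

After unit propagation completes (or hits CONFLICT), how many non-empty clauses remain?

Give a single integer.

Answer: 2

Derivation:
unit clause [1] forces x1=T; simplify:
  drop -1 from [-1, -4, 3] -> [-4, 3]
  satisfied 2 clause(s); 6 remain; assigned so far: [1]
unit clause [-2] forces x2=F; simplify:
  satisfied 4 clause(s); 2 remain; assigned so far: [1, 2]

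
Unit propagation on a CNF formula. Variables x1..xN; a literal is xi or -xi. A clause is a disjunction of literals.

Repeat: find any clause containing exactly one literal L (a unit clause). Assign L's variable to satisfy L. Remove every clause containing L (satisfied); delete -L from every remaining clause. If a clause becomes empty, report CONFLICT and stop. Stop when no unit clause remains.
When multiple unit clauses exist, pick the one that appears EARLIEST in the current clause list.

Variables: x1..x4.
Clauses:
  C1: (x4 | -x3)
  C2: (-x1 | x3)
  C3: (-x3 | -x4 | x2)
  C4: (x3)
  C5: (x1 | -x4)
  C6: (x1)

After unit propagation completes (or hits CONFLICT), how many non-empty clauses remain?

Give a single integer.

unit clause [3] forces x3=T; simplify:
  drop -3 from [4, -3] -> [4]
  drop -3 from [-3, -4, 2] -> [-4, 2]
  satisfied 2 clause(s); 4 remain; assigned so far: [3]
unit clause [4] forces x4=T; simplify:
  drop -4 from [-4, 2] -> [2]
  drop -4 from [1, -4] -> [1]
  satisfied 1 clause(s); 3 remain; assigned so far: [3, 4]
unit clause [2] forces x2=T; simplify:
  satisfied 1 clause(s); 2 remain; assigned so far: [2, 3, 4]
unit clause [1] forces x1=T; simplify:
  satisfied 2 clause(s); 0 remain; assigned so far: [1, 2, 3, 4]

Answer: 0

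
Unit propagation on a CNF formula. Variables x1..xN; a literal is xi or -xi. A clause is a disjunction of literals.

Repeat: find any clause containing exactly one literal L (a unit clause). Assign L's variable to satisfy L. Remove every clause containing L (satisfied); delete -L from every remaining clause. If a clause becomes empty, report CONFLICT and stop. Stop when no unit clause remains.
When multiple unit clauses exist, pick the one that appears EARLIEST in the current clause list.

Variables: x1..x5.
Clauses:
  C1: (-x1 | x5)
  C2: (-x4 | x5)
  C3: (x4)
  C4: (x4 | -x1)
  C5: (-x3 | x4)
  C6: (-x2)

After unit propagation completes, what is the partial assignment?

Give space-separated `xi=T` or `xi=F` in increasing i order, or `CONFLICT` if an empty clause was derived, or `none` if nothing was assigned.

unit clause [4] forces x4=T; simplify:
  drop -4 from [-4, 5] -> [5]
  satisfied 3 clause(s); 3 remain; assigned so far: [4]
unit clause [5] forces x5=T; simplify:
  satisfied 2 clause(s); 1 remain; assigned so far: [4, 5]
unit clause [-2] forces x2=F; simplify:
  satisfied 1 clause(s); 0 remain; assigned so far: [2, 4, 5]

Answer: x2=F x4=T x5=T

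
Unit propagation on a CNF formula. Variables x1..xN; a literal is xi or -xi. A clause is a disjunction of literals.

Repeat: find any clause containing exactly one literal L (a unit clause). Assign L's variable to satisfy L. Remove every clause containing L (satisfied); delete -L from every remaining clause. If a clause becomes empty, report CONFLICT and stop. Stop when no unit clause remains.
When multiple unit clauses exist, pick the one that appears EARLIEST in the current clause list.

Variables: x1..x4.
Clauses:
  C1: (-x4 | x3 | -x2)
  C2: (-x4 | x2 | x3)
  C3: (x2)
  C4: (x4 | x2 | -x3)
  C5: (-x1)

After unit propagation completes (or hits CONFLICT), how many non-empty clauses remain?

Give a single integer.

unit clause [2] forces x2=T; simplify:
  drop -2 from [-4, 3, -2] -> [-4, 3]
  satisfied 3 clause(s); 2 remain; assigned so far: [2]
unit clause [-1] forces x1=F; simplify:
  satisfied 1 clause(s); 1 remain; assigned so far: [1, 2]

Answer: 1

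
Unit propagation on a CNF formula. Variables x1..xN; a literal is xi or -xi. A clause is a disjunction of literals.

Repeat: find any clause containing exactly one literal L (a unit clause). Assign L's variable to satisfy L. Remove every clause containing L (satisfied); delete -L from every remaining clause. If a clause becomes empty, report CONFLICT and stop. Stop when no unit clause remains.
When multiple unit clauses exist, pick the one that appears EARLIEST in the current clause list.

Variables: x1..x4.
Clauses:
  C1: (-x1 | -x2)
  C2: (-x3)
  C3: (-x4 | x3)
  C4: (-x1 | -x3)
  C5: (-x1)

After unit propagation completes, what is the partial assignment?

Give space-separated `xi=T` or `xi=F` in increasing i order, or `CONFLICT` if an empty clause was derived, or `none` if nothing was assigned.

Answer: x1=F x3=F x4=F

Derivation:
unit clause [-3] forces x3=F; simplify:
  drop 3 from [-4, 3] -> [-4]
  satisfied 2 clause(s); 3 remain; assigned so far: [3]
unit clause [-4] forces x4=F; simplify:
  satisfied 1 clause(s); 2 remain; assigned so far: [3, 4]
unit clause [-1] forces x1=F; simplify:
  satisfied 2 clause(s); 0 remain; assigned so far: [1, 3, 4]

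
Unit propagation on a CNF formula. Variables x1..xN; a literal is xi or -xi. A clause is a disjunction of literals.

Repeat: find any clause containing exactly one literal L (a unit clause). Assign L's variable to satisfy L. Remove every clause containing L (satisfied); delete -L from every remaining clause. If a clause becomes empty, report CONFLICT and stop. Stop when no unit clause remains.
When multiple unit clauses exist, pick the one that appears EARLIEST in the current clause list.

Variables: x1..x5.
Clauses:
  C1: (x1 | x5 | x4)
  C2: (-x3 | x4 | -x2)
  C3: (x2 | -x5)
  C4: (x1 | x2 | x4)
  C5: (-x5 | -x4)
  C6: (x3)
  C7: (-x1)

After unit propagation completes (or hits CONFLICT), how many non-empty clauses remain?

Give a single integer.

Answer: 5

Derivation:
unit clause [3] forces x3=T; simplify:
  drop -3 from [-3, 4, -2] -> [4, -2]
  satisfied 1 clause(s); 6 remain; assigned so far: [3]
unit clause [-1] forces x1=F; simplify:
  drop 1 from [1, 5, 4] -> [5, 4]
  drop 1 from [1, 2, 4] -> [2, 4]
  satisfied 1 clause(s); 5 remain; assigned so far: [1, 3]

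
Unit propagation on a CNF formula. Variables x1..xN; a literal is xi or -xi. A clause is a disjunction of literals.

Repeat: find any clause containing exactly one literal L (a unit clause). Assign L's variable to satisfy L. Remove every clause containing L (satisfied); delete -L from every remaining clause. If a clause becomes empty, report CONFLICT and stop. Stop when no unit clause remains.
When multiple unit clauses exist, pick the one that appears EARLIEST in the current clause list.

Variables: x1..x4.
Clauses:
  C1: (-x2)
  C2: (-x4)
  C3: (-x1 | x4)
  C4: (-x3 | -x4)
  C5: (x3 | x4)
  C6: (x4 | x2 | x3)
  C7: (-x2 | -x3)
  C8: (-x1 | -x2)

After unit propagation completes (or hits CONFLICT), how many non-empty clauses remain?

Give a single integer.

unit clause [-2] forces x2=F; simplify:
  drop 2 from [4, 2, 3] -> [4, 3]
  satisfied 3 clause(s); 5 remain; assigned so far: [2]
unit clause [-4] forces x4=F; simplify:
  drop 4 from [-1, 4] -> [-1]
  drop 4 from [3, 4] -> [3]
  drop 4 from [4, 3] -> [3]
  satisfied 2 clause(s); 3 remain; assigned so far: [2, 4]
unit clause [-1] forces x1=F; simplify:
  satisfied 1 clause(s); 2 remain; assigned so far: [1, 2, 4]
unit clause [3] forces x3=T; simplify:
  satisfied 2 clause(s); 0 remain; assigned so far: [1, 2, 3, 4]

Answer: 0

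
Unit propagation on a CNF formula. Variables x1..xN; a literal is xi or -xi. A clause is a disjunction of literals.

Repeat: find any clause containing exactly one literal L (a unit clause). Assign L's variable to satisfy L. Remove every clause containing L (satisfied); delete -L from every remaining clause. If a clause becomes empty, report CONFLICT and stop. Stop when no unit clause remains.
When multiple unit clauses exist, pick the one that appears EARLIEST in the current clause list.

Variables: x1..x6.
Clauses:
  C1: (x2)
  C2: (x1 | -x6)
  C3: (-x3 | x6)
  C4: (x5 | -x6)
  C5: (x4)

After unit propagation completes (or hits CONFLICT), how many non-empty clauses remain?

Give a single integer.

unit clause [2] forces x2=T; simplify:
  satisfied 1 clause(s); 4 remain; assigned so far: [2]
unit clause [4] forces x4=T; simplify:
  satisfied 1 clause(s); 3 remain; assigned so far: [2, 4]

Answer: 3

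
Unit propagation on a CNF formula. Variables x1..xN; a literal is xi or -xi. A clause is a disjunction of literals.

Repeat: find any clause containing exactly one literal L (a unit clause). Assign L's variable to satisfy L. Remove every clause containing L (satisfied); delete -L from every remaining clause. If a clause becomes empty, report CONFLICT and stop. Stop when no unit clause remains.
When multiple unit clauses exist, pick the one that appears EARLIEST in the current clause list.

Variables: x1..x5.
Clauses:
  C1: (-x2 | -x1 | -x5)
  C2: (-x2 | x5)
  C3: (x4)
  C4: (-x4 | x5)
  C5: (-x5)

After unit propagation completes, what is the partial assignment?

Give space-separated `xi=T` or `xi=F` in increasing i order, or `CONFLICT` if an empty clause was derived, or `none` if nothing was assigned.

Answer: CONFLICT

Derivation:
unit clause [4] forces x4=T; simplify:
  drop -4 from [-4, 5] -> [5]
  satisfied 1 clause(s); 4 remain; assigned so far: [4]
unit clause [5] forces x5=T; simplify:
  drop -5 from [-2, -1, -5] -> [-2, -1]
  drop -5 from [-5] -> [] (empty!)
  satisfied 2 clause(s); 2 remain; assigned so far: [4, 5]
CONFLICT (empty clause)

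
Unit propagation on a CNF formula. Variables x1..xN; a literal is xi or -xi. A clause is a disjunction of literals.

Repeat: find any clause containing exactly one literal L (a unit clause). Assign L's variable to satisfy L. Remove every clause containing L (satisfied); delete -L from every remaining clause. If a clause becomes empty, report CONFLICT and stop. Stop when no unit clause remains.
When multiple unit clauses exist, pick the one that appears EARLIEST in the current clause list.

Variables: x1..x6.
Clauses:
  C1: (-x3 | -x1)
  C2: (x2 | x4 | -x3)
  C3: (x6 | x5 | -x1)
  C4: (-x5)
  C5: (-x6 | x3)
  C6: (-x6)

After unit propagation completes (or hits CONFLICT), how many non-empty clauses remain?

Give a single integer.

unit clause [-5] forces x5=F; simplify:
  drop 5 from [6, 5, -1] -> [6, -1]
  satisfied 1 clause(s); 5 remain; assigned so far: [5]
unit clause [-6] forces x6=F; simplify:
  drop 6 from [6, -1] -> [-1]
  satisfied 2 clause(s); 3 remain; assigned so far: [5, 6]
unit clause [-1] forces x1=F; simplify:
  satisfied 2 clause(s); 1 remain; assigned so far: [1, 5, 6]

Answer: 1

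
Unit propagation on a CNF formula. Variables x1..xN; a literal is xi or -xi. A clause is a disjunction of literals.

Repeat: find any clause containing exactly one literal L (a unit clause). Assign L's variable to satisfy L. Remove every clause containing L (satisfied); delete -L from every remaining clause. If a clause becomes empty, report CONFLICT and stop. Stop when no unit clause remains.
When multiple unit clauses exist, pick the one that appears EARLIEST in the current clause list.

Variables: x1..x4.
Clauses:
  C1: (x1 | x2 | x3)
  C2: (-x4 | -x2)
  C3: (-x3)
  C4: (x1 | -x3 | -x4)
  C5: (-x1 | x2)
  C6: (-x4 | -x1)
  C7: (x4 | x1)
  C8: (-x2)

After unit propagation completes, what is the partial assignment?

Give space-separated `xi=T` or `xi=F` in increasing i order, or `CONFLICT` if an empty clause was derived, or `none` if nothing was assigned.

unit clause [-3] forces x3=F; simplify:
  drop 3 from [1, 2, 3] -> [1, 2]
  satisfied 2 clause(s); 6 remain; assigned so far: [3]
unit clause [-2] forces x2=F; simplify:
  drop 2 from [1, 2] -> [1]
  drop 2 from [-1, 2] -> [-1]
  satisfied 2 clause(s); 4 remain; assigned so far: [2, 3]
unit clause [1] forces x1=T; simplify:
  drop -1 from [-1] -> [] (empty!)
  drop -1 from [-4, -1] -> [-4]
  satisfied 2 clause(s); 2 remain; assigned so far: [1, 2, 3]
CONFLICT (empty clause)

Answer: CONFLICT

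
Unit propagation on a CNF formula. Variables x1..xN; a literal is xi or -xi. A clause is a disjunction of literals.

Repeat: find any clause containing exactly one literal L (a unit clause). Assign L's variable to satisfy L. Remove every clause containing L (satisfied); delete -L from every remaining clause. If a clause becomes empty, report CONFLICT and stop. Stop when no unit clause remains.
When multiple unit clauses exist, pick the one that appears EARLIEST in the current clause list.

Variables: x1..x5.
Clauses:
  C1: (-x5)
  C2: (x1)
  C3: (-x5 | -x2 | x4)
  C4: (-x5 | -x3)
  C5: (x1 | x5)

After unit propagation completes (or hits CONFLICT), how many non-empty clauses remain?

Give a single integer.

Answer: 0

Derivation:
unit clause [-5] forces x5=F; simplify:
  drop 5 from [1, 5] -> [1]
  satisfied 3 clause(s); 2 remain; assigned so far: [5]
unit clause [1] forces x1=T; simplify:
  satisfied 2 clause(s); 0 remain; assigned so far: [1, 5]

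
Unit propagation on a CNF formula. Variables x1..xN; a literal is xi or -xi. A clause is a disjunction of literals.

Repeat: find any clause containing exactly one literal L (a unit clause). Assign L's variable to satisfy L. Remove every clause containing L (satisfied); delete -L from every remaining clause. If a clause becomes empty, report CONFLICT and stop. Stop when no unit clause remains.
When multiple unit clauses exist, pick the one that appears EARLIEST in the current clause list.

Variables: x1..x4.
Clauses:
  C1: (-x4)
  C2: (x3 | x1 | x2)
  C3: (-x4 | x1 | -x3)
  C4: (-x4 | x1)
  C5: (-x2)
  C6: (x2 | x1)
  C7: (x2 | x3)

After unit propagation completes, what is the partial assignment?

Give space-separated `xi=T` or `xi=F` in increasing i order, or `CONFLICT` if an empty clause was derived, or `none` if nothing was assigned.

Answer: x1=T x2=F x3=T x4=F

Derivation:
unit clause [-4] forces x4=F; simplify:
  satisfied 3 clause(s); 4 remain; assigned so far: [4]
unit clause [-2] forces x2=F; simplify:
  drop 2 from [3, 1, 2] -> [3, 1]
  drop 2 from [2, 1] -> [1]
  drop 2 from [2, 3] -> [3]
  satisfied 1 clause(s); 3 remain; assigned so far: [2, 4]
unit clause [1] forces x1=T; simplify:
  satisfied 2 clause(s); 1 remain; assigned so far: [1, 2, 4]
unit clause [3] forces x3=T; simplify:
  satisfied 1 clause(s); 0 remain; assigned so far: [1, 2, 3, 4]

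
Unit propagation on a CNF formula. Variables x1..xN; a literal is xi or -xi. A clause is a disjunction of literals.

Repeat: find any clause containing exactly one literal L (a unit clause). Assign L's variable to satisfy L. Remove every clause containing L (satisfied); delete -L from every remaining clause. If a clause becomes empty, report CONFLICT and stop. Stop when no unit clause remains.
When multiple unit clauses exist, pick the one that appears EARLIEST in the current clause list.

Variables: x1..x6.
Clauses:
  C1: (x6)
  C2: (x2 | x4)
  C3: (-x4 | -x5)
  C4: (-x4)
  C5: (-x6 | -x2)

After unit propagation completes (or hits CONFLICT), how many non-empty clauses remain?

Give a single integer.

unit clause [6] forces x6=T; simplify:
  drop -6 from [-6, -2] -> [-2]
  satisfied 1 clause(s); 4 remain; assigned so far: [6]
unit clause [-4] forces x4=F; simplify:
  drop 4 from [2, 4] -> [2]
  satisfied 2 clause(s); 2 remain; assigned so far: [4, 6]
unit clause [2] forces x2=T; simplify:
  drop -2 from [-2] -> [] (empty!)
  satisfied 1 clause(s); 1 remain; assigned so far: [2, 4, 6]
CONFLICT (empty clause)

Answer: 0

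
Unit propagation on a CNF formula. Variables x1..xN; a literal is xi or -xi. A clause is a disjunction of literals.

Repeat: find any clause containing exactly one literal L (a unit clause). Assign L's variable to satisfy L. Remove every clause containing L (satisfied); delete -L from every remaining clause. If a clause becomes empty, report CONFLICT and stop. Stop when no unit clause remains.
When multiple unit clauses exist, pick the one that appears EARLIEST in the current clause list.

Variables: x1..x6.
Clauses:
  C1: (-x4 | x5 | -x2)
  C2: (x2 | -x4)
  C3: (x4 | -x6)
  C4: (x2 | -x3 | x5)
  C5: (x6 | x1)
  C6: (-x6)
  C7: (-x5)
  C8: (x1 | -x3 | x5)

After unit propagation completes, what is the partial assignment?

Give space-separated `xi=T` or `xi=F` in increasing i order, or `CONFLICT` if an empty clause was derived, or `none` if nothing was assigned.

Answer: x1=T x5=F x6=F

Derivation:
unit clause [-6] forces x6=F; simplify:
  drop 6 from [6, 1] -> [1]
  satisfied 2 clause(s); 6 remain; assigned so far: [6]
unit clause [1] forces x1=T; simplify:
  satisfied 2 clause(s); 4 remain; assigned so far: [1, 6]
unit clause [-5] forces x5=F; simplify:
  drop 5 from [-4, 5, -2] -> [-4, -2]
  drop 5 from [2, -3, 5] -> [2, -3]
  satisfied 1 clause(s); 3 remain; assigned so far: [1, 5, 6]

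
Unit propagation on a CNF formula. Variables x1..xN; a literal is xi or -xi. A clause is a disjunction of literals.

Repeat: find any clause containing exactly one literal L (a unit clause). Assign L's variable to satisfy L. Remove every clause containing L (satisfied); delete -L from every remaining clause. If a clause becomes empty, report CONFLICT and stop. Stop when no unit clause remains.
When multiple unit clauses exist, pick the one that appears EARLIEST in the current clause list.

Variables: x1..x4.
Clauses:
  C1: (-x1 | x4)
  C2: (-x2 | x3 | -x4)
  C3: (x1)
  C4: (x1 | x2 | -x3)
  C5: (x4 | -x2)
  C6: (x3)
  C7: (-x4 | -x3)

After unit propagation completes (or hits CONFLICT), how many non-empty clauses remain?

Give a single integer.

Answer: 0

Derivation:
unit clause [1] forces x1=T; simplify:
  drop -1 from [-1, 4] -> [4]
  satisfied 2 clause(s); 5 remain; assigned so far: [1]
unit clause [4] forces x4=T; simplify:
  drop -4 from [-2, 3, -4] -> [-2, 3]
  drop -4 from [-4, -3] -> [-3]
  satisfied 2 clause(s); 3 remain; assigned so far: [1, 4]
unit clause [3] forces x3=T; simplify:
  drop -3 from [-3] -> [] (empty!)
  satisfied 2 clause(s); 1 remain; assigned so far: [1, 3, 4]
CONFLICT (empty clause)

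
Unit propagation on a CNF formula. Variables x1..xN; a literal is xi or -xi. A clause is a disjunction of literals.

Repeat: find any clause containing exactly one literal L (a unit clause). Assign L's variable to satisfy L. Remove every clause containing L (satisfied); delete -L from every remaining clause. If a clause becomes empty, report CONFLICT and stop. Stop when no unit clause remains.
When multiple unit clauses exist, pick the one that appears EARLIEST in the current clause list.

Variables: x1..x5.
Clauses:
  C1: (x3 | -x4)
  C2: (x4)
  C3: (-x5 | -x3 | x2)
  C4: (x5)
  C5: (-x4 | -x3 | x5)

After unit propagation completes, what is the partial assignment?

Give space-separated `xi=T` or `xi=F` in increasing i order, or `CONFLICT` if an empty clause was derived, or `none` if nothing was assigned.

Answer: x2=T x3=T x4=T x5=T

Derivation:
unit clause [4] forces x4=T; simplify:
  drop -4 from [3, -4] -> [3]
  drop -4 from [-4, -3, 5] -> [-3, 5]
  satisfied 1 clause(s); 4 remain; assigned so far: [4]
unit clause [3] forces x3=T; simplify:
  drop -3 from [-5, -3, 2] -> [-5, 2]
  drop -3 from [-3, 5] -> [5]
  satisfied 1 clause(s); 3 remain; assigned so far: [3, 4]
unit clause [5] forces x5=T; simplify:
  drop -5 from [-5, 2] -> [2]
  satisfied 2 clause(s); 1 remain; assigned so far: [3, 4, 5]
unit clause [2] forces x2=T; simplify:
  satisfied 1 clause(s); 0 remain; assigned so far: [2, 3, 4, 5]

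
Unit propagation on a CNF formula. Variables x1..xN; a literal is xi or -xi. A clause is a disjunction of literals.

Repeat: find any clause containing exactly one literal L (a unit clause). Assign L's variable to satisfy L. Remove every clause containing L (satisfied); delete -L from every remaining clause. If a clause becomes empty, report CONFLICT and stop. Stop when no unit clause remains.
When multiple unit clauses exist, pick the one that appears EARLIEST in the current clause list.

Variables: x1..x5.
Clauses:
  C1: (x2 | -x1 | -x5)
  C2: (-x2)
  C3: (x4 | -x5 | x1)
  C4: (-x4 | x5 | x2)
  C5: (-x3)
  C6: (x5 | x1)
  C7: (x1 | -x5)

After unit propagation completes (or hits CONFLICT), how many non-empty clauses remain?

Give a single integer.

unit clause [-2] forces x2=F; simplify:
  drop 2 from [2, -1, -5] -> [-1, -5]
  drop 2 from [-4, 5, 2] -> [-4, 5]
  satisfied 1 clause(s); 6 remain; assigned so far: [2]
unit clause [-3] forces x3=F; simplify:
  satisfied 1 clause(s); 5 remain; assigned so far: [2, 3]

Answer: 5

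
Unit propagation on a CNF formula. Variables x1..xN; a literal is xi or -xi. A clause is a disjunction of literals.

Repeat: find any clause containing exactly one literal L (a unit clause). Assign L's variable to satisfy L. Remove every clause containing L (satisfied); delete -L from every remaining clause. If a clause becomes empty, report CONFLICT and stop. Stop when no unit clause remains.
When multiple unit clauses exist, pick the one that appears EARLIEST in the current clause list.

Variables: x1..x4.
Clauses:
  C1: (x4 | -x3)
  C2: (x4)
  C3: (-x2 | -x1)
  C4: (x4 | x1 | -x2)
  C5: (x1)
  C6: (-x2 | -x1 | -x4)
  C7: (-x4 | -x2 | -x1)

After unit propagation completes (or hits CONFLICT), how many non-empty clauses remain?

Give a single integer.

unit clause [4] forces x4=T; simplify:
  drop -4 from [-2, -1, -4] -> [-2, -1]
  drop -4 from [-4, -2, -1] -> [-2, -1]
  satisfied 3 clause(s); 4 remain; assigned so far: [4]
unit clause [1] forces x1=T; simplify:
  drop -1 from [-2, -1] -> [-2]
  drop -1 from [-2, -1] -> [-2]
  drop -1 from [-2, -1] -> [-2]
  satisfied 1 clause(s); 3 remain; assigned so far: [1, 4]
unit clause [-2] forces x2=F; simplify:
  satisfied 3 clause(s); 0 remain; assigned so far: [1, 2, 4]

Answer: 0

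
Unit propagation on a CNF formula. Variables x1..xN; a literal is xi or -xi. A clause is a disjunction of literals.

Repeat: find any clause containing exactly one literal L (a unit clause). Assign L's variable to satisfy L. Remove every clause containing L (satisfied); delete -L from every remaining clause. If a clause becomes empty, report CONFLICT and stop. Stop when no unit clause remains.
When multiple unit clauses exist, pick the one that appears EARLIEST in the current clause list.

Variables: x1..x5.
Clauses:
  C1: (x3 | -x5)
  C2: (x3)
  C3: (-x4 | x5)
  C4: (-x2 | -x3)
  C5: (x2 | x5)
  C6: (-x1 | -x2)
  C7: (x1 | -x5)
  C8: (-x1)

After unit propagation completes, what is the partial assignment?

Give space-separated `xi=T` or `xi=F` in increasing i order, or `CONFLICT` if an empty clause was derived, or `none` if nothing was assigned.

unit clause [3] forces x3=T; simplify:
  drop -3 from [-2, -3] -> [-2]
  satisfied 2 clause(s); 6 remain; assigned so far: [3]
unit clause [-2] forces x2=F; simplify:
  drop 2 from [2, 5] -> [5]
  satisfied 2 clause(s); 4 remain; assigned so far: [2, 3]
unit clause [5] forces x5=T; simplify:
  drop -5 from [1, -5] -> [1]
  satisfied 2 clause(s); 2 remain; assigned so far: [2, 3, 5]
unit clause [1] forces x1=T; simplify:
  drop -1 from [-1] -> [] (empty!)
  satisfied 1 clause(s); 1 remain; assigned so far: [1, 2, 3, 5]
CONFLICT (empty clause)

Answer: CONFLICT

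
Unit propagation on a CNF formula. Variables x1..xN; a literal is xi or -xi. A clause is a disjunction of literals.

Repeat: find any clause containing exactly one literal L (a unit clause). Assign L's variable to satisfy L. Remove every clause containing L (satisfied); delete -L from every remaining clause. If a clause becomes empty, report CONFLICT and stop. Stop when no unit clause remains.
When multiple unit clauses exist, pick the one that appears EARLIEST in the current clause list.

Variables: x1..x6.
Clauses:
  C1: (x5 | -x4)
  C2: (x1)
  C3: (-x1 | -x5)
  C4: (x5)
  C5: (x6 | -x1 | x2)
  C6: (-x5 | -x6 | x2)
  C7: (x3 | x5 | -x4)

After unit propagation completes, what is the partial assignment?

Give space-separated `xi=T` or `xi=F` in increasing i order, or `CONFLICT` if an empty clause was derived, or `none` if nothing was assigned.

unit clause [1] forces x1=T; simplify:
  drop -1 from [-1, -5] -> [-5]
  drop -1 from [6, -1, 2] -> [6, 2]
  satisfied 1 clause(s); 6 remain; assigned so far: [1]
unit clause [-5] forces x5=F; simplify:
  drop 5 from [5, -4] -> [-4]
  drop 5 from [5] -> [] (empty!)
  drop 5 from [3, 5, -4] -> [3, -4]
  satisfied 2 clause(s); 4 remain; assigned so far: [1, 5]
CONFLICT (empty clause)

Answer: CONFLICT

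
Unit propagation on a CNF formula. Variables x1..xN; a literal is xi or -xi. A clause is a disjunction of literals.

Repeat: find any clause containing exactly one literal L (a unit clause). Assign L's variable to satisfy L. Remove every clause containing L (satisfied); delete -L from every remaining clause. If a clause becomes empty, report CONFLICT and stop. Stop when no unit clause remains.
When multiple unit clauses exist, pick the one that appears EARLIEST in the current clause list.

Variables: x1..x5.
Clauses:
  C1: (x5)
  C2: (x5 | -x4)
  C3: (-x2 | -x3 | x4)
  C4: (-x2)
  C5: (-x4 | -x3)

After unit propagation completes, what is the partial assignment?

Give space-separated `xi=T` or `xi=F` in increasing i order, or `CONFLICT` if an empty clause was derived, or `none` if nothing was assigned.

Answer: x2=F x5=T

Derivation:
unit clause [5] forces x5=T; simplify:
  satisfied 2 clause(s); 3 remain; assigned so far: [5]
unit clause [-2] forces x2=F; simplify:
  satisfied 2 clause(s); 1 remain; assigned so far: [2, 5]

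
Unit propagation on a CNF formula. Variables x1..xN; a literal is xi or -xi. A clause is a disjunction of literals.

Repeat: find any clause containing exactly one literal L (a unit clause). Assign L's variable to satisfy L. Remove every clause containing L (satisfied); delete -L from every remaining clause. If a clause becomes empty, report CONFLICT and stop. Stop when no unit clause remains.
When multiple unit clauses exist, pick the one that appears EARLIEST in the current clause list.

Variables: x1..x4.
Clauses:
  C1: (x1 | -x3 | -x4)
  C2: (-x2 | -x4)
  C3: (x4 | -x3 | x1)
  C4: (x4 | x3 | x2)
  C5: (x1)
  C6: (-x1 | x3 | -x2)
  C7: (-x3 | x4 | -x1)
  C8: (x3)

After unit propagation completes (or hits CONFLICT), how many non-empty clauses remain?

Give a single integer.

unit clause [1] forces x1=T; simplify:
  drop -1 from [-1, 3, -2] -> [3, -2]
  drop -1 from [-3, 4, -1] -> [-3, 4]
  satisfied 3 clause(s); 5 remain; assigned so far: [1]
unit clause [3] forces x3=T; simplify:
  drop -3 from [-3, 4] -> [4]
  satisfied 3 clause(s); 2 remain; assigned so far: [1, 3]
unit clause [4] forces x4=T; simplify:
  drop -4 from [-2, -4] -> [-2]
  satisfied 1 clause(s); 1 remain; assigned so far: [1, 3, 4]
unit clause [-2] forces x2=F; simplify:
  satisfied 1 clause(s); 0 remain; assigned so far: [1, 2, 3, 4]

Answer: 0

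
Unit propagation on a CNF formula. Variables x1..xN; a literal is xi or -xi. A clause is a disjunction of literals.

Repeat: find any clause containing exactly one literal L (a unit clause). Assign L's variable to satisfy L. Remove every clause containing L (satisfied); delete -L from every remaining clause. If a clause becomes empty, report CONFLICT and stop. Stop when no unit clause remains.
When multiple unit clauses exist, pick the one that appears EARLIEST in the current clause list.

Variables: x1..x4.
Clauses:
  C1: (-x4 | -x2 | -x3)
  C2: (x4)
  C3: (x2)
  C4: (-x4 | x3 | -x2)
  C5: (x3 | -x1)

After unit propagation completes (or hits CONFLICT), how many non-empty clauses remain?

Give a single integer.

unit clause [4] forces x4=T; simplify:
  drop -4 from [-4, -2, -3] -> [-2, -3]
  drop -4 from [-4, 3, -2] -> [3, -2]
  satisfied 1 clause(s); 4 remain; assigned so far: [4]
unit clause [2] forces x2=T; simplify:
  drop -2 from [-2, -3] -> [-3]
  drop -2 from [3, -2] -> [3]
  satisfied 1 clause(s); 3 remain; assigned so far: [2, 4]
unit clause [-3] forces x3=F; simplify:
  drop 3 from [3] -> [] (empty!)
  drop 3 from [3, -1] -> [-1]
  satisfied 1 clause(s); 2 remain; assigned so far: [2, 3, 4]
CONFLICT (empty clause)

Answer: 1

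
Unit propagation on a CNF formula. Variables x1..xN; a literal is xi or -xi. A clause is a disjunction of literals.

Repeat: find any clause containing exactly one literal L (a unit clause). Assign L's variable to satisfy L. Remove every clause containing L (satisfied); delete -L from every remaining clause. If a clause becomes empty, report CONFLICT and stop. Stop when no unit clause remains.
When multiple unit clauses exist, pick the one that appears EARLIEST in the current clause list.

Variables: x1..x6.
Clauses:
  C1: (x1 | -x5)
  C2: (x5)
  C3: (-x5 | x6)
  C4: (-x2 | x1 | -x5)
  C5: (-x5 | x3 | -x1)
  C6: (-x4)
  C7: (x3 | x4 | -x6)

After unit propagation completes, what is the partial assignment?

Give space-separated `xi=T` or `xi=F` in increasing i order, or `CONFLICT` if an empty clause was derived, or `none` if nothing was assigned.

Answer: x1=T x3=T x4=F x5=T x6=T

Derivation:
unit clause [5] forces x5=T; simplify:
  drop -5 from [1, -5] -> [1]
  drop -5 from [-5, 6] -> [6]
  drop -5 from [-2, 1, -5] -> [-2, 1]
  drop -5 from [-5, 3, -1] -> [3, -1]
  satisfied 1 clause(s); 6 remain; assigned so far: [5]
unit clause [1] forces x1=T; simplify:
  drop -1 from [3, -1] -> [3]
  satisfied 2 clause(s); 4 remain; assigned so far: [1, 5]
unit clause [6] forces x6=T; simplify:
  drop -6 from [3, 4, -6] -> [3, 4]
  satisfied 1 clause(s); 3 remain; assigned so far: [1, 5, 6]
unit clause [3] forces x3=T; simplify:
  satisfied 2 clause(s); 1 remain; assigned so far: [1, 3, 5, 6]
unit clause [-4] forces x4=F; simplify:
  satisfied 1 clause(s); 0 remain; assigned so far: [1, 3, 4, 5, 6]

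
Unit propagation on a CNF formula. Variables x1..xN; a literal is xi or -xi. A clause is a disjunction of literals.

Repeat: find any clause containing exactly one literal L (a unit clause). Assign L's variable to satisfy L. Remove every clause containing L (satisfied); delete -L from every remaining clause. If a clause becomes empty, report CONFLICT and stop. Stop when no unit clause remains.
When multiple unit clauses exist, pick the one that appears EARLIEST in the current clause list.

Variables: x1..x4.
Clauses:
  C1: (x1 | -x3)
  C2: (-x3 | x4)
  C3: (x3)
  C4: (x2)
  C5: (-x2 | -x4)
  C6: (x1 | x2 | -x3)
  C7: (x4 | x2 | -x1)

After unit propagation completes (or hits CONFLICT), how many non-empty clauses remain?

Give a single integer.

Answer: 0

Derivation:
unit clause [3] forces x3=T; simplify:
  drop -3 from [1, -3] -> [1]
  drop -3 from [-3, 4] -> [4]
  drop -3 from [1, 2, -3] -> [1, 2]
  satisfied 1 clause(s); 6 remain; assigned so far: [3]
unit clause [1] forces x1=T; simplify:
  drop -1 from [4, 2, -1] -> [4, 2]
  satisfied 2 clause(s); 4 remain; assigned so far: [1, 3]
unit clause [4] forces x4=T; simplify:
  drop -4 from [-2, -4] -> [-2]
  satisfied 2 clause(s); 2 remain; assigned so far: [1, 3, 4]
unit clause [2] forces x2=T; simplify:
  drop -2 from [-2] -> [] (empty!)
  satisfied 1 clause(s); 1 remain; assigned so far: [1, 2, 3, 4]
CONFLICT (empty clause)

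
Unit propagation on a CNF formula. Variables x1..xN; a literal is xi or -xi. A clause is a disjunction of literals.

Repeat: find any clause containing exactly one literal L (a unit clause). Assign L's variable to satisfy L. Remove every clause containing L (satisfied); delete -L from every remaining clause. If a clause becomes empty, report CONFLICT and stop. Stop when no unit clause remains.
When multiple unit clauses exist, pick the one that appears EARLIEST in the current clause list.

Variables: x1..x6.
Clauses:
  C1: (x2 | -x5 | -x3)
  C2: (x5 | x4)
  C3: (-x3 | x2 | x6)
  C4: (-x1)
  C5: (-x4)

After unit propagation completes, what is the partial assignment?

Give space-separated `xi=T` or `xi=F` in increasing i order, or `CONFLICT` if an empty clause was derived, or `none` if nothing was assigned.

unit clause [-1] forces x1=F; simplify:
  satisfied 1 clause(s); 4 remain; assigned so far: [1]
unit clause [-4] forces x4=F; simplify:
  drop 4 from [5, 4] -> [5]
  satisfied 1 clause(s); 3 remain; assigned so far: [1, 4]
unit clause [5] forces x5=T; simplify:
  drop -5 from [2, -5, -3] -> [2, -3]
  satisfied 1 clause(s); 2 remain; assigned so far: [1, 4, 5]

Answer: x1=F x4=F x5=T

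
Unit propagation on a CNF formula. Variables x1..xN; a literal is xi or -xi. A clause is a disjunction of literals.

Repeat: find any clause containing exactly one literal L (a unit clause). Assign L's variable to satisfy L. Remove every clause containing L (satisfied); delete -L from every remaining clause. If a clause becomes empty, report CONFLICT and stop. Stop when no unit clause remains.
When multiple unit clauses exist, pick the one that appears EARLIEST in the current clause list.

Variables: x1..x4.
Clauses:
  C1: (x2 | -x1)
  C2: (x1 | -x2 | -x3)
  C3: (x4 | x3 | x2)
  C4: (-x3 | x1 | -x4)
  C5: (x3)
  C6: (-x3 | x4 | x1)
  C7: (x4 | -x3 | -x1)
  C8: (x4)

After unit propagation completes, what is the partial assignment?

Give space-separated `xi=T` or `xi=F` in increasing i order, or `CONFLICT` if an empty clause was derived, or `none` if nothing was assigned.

Answer: x1=T x2=T x3=T x4=T

Derivation:
unit clause [3] forces x3=T; simplify:
  drop -3 from [1, -2, -3] -> [1, -2]
  drop -3 from [-3, 1, -4] -> [1, -4]
  drop -3 from [-3, 4, 1] -> [4, 1]
  drop -3 from [4, -3, -1] -> [4, -1]
  satisfied 2 clause(s); 6 remain; assigned so far: [3]
unit clause [4] forces x4=T; simplify:
  drop -4 from [1, -4] -> [1]
  satisfied 3 clause(s); 3 remain; assigned so far: [3, 4]
unit clause [1] forces x1=T; simplify:
  drop -1 from [2, -1] -> [2]
  satisfied 2 clause(s); 1 remain; assigned so far: [1, 3, 4]
unit clause [2] forces x2=T; simplify:
  satisfied 1 clause(s); 0 remain; assigned so far: [1, 2, 3, 4]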